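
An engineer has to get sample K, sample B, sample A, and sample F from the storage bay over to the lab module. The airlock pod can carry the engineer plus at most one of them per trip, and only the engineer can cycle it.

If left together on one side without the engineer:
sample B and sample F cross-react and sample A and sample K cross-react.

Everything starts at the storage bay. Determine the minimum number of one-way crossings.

impossible

Whatever the first load, the items left behind include a forbidden pair without the engineer. No opening move is safe, so no plan exists.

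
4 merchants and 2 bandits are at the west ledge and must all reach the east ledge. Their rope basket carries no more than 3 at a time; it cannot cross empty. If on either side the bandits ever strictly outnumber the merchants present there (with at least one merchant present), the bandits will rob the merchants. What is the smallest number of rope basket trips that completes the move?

5

Counting alone: each trip to the east ledge takes at most 3 across and each return brings at least 1 back, so after t trips out (and t−1 returns) at most 3t − (t−1) of the 6 are across; that first reaches 6 at t = 3, so at least 5 crossings are needed.
The plan below uses exactly 5 crossings, so it is optimal:
1. 2 bandits → the east ledge.  (the west ledge: 4M 0B; the east ledge: 0M 2B)
2. 1 bandit ← the west ledge.  (the west ledge: 4M 1B; the east ledge: 0M 1B)
3. 2 merchants and 1 bandit → the east ledge.  (the west ledge: 2M 0B; the east ledge: 2M 2B)
4. 1 bandit ← the west ledge.  (the west ledge: 2M 1B; the east ledge: 2M 1B)
5. 2 merchants and 1 bandit → the east ledge.  (the west ledge: 0M 0B; the east ledge: 4M 2B)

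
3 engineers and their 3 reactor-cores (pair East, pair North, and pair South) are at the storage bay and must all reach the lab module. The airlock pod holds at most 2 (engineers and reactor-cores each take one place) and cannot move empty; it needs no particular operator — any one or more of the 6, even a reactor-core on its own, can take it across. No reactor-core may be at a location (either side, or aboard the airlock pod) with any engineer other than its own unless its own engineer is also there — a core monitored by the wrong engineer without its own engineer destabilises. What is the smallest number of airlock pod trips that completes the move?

11

Counting alone: each trip to the lab module takes at most 2 across and each return brings at least 1 back, so after t trips out (and t−1 returns) at most 2t − (t−1) of the 6 are across; that first reaches 6 at t = 5, so at least 9 crossings are needed.
The safety rule pushes this higher. Following every safe sequence of crossings, the most of the 6 that can be at the lab module as the airlock pod arrives there on crossing 9 is 5 — never all 6.
So no plan with fewer than 11 crossings exists, and this one achieves 11:
1. engineer East and reactor-core East cross → the lab module.
2. engineer East crosses ← the storage bay.
3. reactor-core North and reactor-core South cross → the lab module.
4. reactor-core East crosses ← the storage bay.
5. engineer North and engineer South cross → the lab module.
6. engineer North and reactor-core North cross ← the storage bay.
7. engineer East and engineer North cross → the lab module.
8. reactor-core South crosses ← the storage bay.
9. reactor-core East and reactor-core North cross → the lab module.
10. engineer South crosses ← the storage bay.
11. engineer South and reactor-core South cross → the lab module.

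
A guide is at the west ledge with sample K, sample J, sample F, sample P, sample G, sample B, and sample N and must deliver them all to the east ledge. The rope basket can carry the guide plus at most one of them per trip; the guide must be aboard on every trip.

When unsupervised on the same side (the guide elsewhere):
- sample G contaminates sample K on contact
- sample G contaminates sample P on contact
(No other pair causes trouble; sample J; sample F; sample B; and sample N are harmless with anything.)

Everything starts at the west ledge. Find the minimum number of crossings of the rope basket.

15

Counting alone: the guide can take at most 1 across per trip to the east ledge, so moving all 7 needs at least 7 loaded trips out, with a return between consecutive ones — at least 13 crossings.
The safety rule pushes this higher. Following every safe sequence of crossings, the most of the 7 that can be at the east ledge as the rope basket arrives there on crossing 13 is 6 — never all 7.
So no plan with fewer than 15 crossings exists, and this one achieves 15:
1. Guide goes to the east ledge with sample G.
2. Guide goes back to the west ledge alone.
3. Guide goes to the east ledge with sample K.
4. Guide goes back to the west ledge with sample G.
5. Guide goes to the east ledge with sample P.
6. Guide goes back to the west ledge alone.
7. Guide goes to the east ledge with sample J.
8. Guide goes back to the west ledge alone.
9. Guide goes to the east ledge with sample F.
10. Guide goes back to the west ledge alone.
11. Guide goes to the east ledge with sample B.
12. Guide goes back to the west ledge alone.
13. Guide goes to the east ledge with sample N.
14. Guide goes back to the west ledge alone.
15. Guide goes to the east ledge with sample G.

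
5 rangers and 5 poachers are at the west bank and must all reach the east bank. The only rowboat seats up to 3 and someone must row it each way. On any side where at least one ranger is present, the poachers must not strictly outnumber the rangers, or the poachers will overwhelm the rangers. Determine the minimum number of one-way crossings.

11

Counting alone: each trip to the east bank takes at most 3 across and each return brings at least 1 back, so after t trips out (and t−1 returns) at most 3t − (t−1) of the 10 are across; that first reaches 10 at t = 5, so at least 9 crossings are needed.
The safety rule pushes this higher. Following every safe sequence of crossings, the most of the 10 that can be at the east bank as the rowboat arrives there on crossing 9 is 9 — never all 10.
So no plan with fewer than 11 crossings exists, and this one achieves 11:
1. 2 poachers → the east bank.  (the west bank: 5R 3P; the east bank: 0R 2P)
2. 1 poacher ← the west bank.  (the west bank: 5R 4P; the east bank: 0R 1P)
3. 3 poachers → the east bank.  (the west bank: 5R 1P; the east bank: 0R 4P)
4. 1 poacher ← the west bank.  (the west bank: 5R 2P; the east bank: 0R 3P)
5. 3 rangers → the east bank.  (the west bank: 2R 2P; the east bank: 3R 3P)
6. 1 ranger and 1 poacher ← the west bank.  (the west bank: 3R 3P; the east bank: 2R 2P)
7. 3 rangers → the east bank.  (the west bank: 0R 3P; the east bank: 5R 2P)
8. 1 poacher ← the west bank.  (the west bank: 0R 4P; the east bank: 5R 1P)
9. 2 poachers → the east bank.  (the west bank: 0R 2P; the east bank: 5R 3P)
10. 1 poacher ← the west bank.  (the west bank: 0R 3P; the east bank: 5R 2P)
11. 3 poachers → the east bank.  (the west bank: 0R 0P; the east bank: 5R 5P)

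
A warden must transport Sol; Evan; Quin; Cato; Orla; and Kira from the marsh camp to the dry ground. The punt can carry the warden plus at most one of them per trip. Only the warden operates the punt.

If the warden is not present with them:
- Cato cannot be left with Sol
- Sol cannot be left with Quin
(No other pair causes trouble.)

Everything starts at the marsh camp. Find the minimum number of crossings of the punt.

13

Counting alone: the warden can take at most 1 across per trip to the dry ground, so moving all 6 needs at least 6 loaded trips out, with a return between consecutive ones — at least 11 crossings.
The safety rule pushes this higher. Following every safe sequence of crossings, the most of the 6 that can be at the dry ground as the punt arrives there on crossing 11 is 5 — never all 6.
So no plan with fewer than 13 crossings exists, and this one achieves 13:
1. Warden goes to the dry ground with Sol.  [the marsh camp: Cato, Evan, Kira, Orla, Quin | the dry ground: Sol]
2. Warden goes back to the marsh camp alone.  [the marsh camp: Cato, Evan, Kira, Orla, Quin | the dry ground: Sol]
3. Warden goes to the dry ground with Evan.  [the marsh camp: Cato, Kira, Orla, Quin | the dry ground: Evan, Sol]
4. Warden goes back to the marsh camp alone.  [the marsh camp: Cato, Kira, Orla, Quin | the dry ground: Evan, Sol]
5. Warden goes to the dry ground with Quin.  [the marsh camp: Cato, Kira, Orla | the dry ground: Evan, Quin, Sol]
6. Warden goes back to the marsh camp with Sol.  [the marsh camp: Cato, Kira, Orla, Sol | the dry ground: Evan, Quin]
7. Warden goes to the dry ground with Cato.  [the marsh camp: Kira, Orla, Sol | the dry ground: Cato, Evan, Quin]
8. Warden goes back to the marsh camp alone.  [the marsh camp: Kira, Orla, Sol | the dry ground: Cato, Evan, Quin]
9. Warden goes to the dry ground with Orla.  [the marsh camp: Kira, Sol | the dry ground: Cato, Evan, Orla, Quin]
10. Warden goes back to the marsh camp alone.  [the marsh camp: Kira, Sol | the dry ground: Cato, Evan, Orla, Quin]
11. Warden goes to the dry ground with Kira.  [the marsh camp: Sol | the dry ground: Cato, Evan, Kira, Orla, Quin]
12. Warden goes back to the marsh camp alone.  [the marsh camp: Sol | the dry ground: Cato, Evan, Kira, Orla, Quin]
13. Warden goes to the dry ground with Sol.  [the marsh camp: — | the dry ground: Cato, Evan, Kira, Orla, Quin, Sol]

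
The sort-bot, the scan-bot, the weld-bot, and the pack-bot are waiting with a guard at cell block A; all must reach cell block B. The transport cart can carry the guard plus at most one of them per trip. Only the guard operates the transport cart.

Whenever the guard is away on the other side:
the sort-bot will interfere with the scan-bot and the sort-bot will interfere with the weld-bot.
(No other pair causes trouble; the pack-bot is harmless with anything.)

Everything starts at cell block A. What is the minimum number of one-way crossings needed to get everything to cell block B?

Counting alone: the guard can take at most 1 across per trip to cell block B, so moving all 4 needs at least 4 loaded trips out, with a return between consecutive ones — at least 7 crossings.
The safety rule pushes this higher. Following every safe sequence of crossings, the most of the 4 that can be at cell block B as the transport cart arrives there on crossing 7 is 3 — never all 4.
So no plan with fewer than 9 crossings exists, and this one achieves 9:
1. Guard goes to cell block B with the sort-bot.
2. Guard goes back to cell block A alone.
3. Guard goes to cell block B with the scan-bot.
4. Guard goes back to cell block A with the sort-bot.
5. Guard goes to cell block B with the weld-bot.
6. Guard goes back to cell block A alone.
7. Guard goes to cell block B with the pack-bot.
8. Guard goes back to cell block A alone.
9. Guard goes to cell block B with the sort-bot.

9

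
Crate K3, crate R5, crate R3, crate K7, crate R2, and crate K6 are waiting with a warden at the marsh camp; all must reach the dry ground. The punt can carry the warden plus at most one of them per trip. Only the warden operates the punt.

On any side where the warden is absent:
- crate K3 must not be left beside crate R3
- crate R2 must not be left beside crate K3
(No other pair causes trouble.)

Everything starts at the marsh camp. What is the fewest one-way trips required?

Counting alone: the warden can take at most 1 across per trip to the dry ground, so moving all 6 needs at least 6 loaded trips out, with a return between consecutive ones — at least 11 crossings.
The safety rule pushes this higher. Following every safe sequence of crossings, the most of the 6 that can be at the dry ground as the punt arrives there on crossing 11 is 5 — never all 6.
So no plan with fewer than 13 crossings exists, and this one achieves 13:
1. Warden goes to the dry ground with crate K3.  [the marsh camp: crate K6, crate K7, crate R2, crate R3, crate R5 | the dry ground: crate K3]
2. Warden goes back to the marsh camp alone.  [the marsh camp: crate K6, crate K7, crate R2, crate R3, crate R5 | the dry ground: crate K3]
3. Warden goes to the dry ground with crate R5.  [the marsh camp: crate K6, crate K7, crate R2, crate R3 | the dry ground: crate K3, crate R5]
4. Warden goes back to the marsh camp alone.  [the marsh camp: crate K6, crate K7, crate R2, crate R3 | the dry ground: crate K3, crate R5]
5. Warden goes to the dry ground with crate R3.  [the marsh camp: crate K6, crate K7, crate R2 | the dry ground: crate K3, crate R3, crate R5]
6. Warden goes back to the marsh camp with crate K3.  [the marsh camp: crate K3, crate K6, crate K7, crate R2 | the dry ground: crate R3, crate R5]
7. Warden goes to the dry ground with crate R2.  [the marsh camp: crate K3, crate K6, crate K7 | the dry ground: crate R2, crate R3, crate R5]
8. Warden goes back to the marsh camp alone.  [the marsh camp: crate K3, crate K6, crate K7 | the dry ground: crate R2, crate R3, crate R5]
9. Warden goes to the dry ground with crate K7.  [the marsh camp: crate K3, crate K6 | the dry ground: crate K7, crate R2, crate R3, crate R5]
10. Warden goes back to the marsh camp alone.  [the marsh camp: crate K3, crate K6 | the dry ground: crate K7, crate R2, crate R3, crate R5]
11. Warden goes to the dry ground with crate K6.  [the marsh camp: crate K3 | the dry ground: crate K6, crate K7, crate R2, crate R3, crate R5]
12. Warden goes back to the marsh camp alone.  [the marsh camp: crate K3 | the dry ground: crate K6, crate K7, crate R2, crate R3, crate R5]
13. Warden goes to the dry ground with crate K3.  [the marsh camp: — | the dry ground: crate K3, crate K6, crate K7, crate R2, crate R3, crate R5]

13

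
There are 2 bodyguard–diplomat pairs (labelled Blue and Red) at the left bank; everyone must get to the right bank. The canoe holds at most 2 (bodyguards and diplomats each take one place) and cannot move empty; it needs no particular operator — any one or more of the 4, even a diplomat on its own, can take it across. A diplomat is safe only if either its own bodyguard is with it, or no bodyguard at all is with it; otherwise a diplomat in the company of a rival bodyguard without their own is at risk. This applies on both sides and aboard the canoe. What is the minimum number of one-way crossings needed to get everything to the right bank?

Counting alone: each trip to the right bank takes at most 2 across and each return brings at least 1 back, so after t trips out (and t−1 returns) at most 2t − (t−1) of the 4 are across; that first reaches 4 at t = 3, so at least 5 crossings are needed.
The plan below uses exactly 5 crossings, so it is optimal:
1. bodyguard Blue and diplomat Blue cross → the right bank.
2. bodyguard Blue crosses ← the left bank.
3. bodyguard Blue and bodyguard Red cross → the right bank.
4. bodyguard Red crosses ← the left bank.
5. bodyguard Red and diplomat Red cross → the right bank.

5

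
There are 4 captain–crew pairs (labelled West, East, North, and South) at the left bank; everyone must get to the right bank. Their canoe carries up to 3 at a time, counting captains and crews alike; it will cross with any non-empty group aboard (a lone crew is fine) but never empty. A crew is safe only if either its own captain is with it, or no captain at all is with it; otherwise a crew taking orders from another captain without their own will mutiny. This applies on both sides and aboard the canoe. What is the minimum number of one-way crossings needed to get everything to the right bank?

Counting alone: each trip to the right bank takes at most 3 across and each return brings at least 1 back, so after t trips out (and t−1 returns) at most 3t − (t−1) of the 8 are across; that first reaches 8 at t = 4, so at least 7 crossings are needed.
The safety rule pushes this higher. Following every safe sequence of crossings, the most of the 8 that can be at the right bank as the canoe arrives there on crossing 7 is 7 — never all 8.
So no plan with fewer than 9 crossings exists, and this one achieves 9:
1. captain West and crew West cross → the right bank.
2. captain West crosses ← the left bank.
3. captain East, captain West, and crew East cross → the right bank.
4. captain West and crew West cross ← the left bank.
5. captain North, captain South, and captain West cross → the right bank.
6. crew East crosses ← the left bank.
7. crew East and crew West cross → the right bank.
8. crew West crosses ← the left bank.
9. crew North, crew South, and crew West cross → the right bank.

9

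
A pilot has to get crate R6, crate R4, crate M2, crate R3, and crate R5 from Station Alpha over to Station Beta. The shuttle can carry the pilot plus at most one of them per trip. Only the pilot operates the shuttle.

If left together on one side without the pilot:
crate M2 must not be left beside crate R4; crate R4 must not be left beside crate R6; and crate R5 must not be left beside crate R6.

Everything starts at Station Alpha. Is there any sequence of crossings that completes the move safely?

No

Whatever the first load, the items left behind include a forbidden pair without the pilot. No opening move is safe, so no plan exists.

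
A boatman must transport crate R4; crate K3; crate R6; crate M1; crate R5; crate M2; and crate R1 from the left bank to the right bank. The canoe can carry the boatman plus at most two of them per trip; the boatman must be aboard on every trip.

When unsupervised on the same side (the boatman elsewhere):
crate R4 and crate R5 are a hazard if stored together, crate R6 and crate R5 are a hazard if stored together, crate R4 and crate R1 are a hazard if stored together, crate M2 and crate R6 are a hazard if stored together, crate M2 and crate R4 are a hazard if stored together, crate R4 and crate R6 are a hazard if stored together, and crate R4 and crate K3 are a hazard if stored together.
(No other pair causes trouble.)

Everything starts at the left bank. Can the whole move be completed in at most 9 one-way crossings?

Counting alone: the boatman can take at most 2 across per trip to the right bank, so moving all 7 needs at least 4 loaded trips out, with a return between consecutive ones — at least 7 crossings.
The safety rule pushes this higher. Following every safe sequence of crossings, the most of the 7 that can be at the right bank as the canoe arrives there on crossings 7, 9 is 5, 6 respectively — never all 7.
So the move cannot be finished within 9 crossings. (The shortest complete plan takes 11:)
1. Boatman goes to the right bank with crate R4 and crate R6.  [the left bank: crate K3, crate M1, crate M2, crate R1, crate R5 | the right bank: crate R4, crate R6]
2. Boatman goes back to the left bank with crate R4.  [the left bank: crate K3, crate M1, crate M2, crate R1, crate R4, crate R5 | the right bank: crate R6]
3. Boatman goes to the right bank with crate K3 and crate R4.  [the left bank: crate M1, crate M2, crate R1, crate R5 | the right bank: crate K3, crate R4, crate R6]
4. Boatman goes back to the left bank with crate R4.  [the left bank: crate M1, crate M2, crate R1, crate R4, crate R5 | the right bank: crate K3, crate R6]
5. Boatman goes to the right bank with crate M1 and crate R4.  [the left bank: crate M2, crate R1, crate R5 | the right bank: crate K3, crate M1, crate R4, crate R6]
6. Boatman goes back to the left bank with crate R4.  [the left bank: crate M2, crate R1, crate R4, crate R5 | the right bank: crate K3, crate M1, crate R6]
7. Boatman goes to the right bank with crate R1 and crate R4.  [the left bank: crate M2, crate R5 | the right bank: crate K3, crate M1, crate R1, crate R4, crate R6]
8. Boatman goes back to the left bank with crate R4.  [the left bank: crate M2, crate R4, crate R5 | the right bank: crate K3, crate M1, crate R1, crate R6]
9. Boatman goes to the right bank with crate M2 and crate R5.  [the left bank: crate R4 | the right bank: crate K3, crate M1, crate M2, crate R1, crate R5, crate R6]
10. Boatman goes back to the left bank with crate R6.  [the left bank: crate R4, crate R6 | the right bank: crate K3, crate M1, crate M2, crate R1, crate R5]
11. Boatman goes to the right bank with crate R4 and crate R6.  [the left bank: — | the right bank: crate K3, crate M1, crate M2, crate R1, crate R4, crate R5, crate R6]

No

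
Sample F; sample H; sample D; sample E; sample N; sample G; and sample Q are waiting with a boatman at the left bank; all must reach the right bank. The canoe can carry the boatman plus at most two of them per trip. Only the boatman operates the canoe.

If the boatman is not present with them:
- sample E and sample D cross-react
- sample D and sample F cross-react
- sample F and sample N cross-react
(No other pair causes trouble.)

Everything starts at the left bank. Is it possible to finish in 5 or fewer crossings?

No

Counting alone: the boatman can take at most 2 across per trip to the right bank, so moving all 7 needs at least 4 loaded trips out, with a return between consecutive ones — at least 7 crossings.
Since 5 < 7, 5 crossings cannot be enough. (The shortest complete plan in fact takes 7:)
1. Boatman goes to the right bank with sample D and sample F.  [the left bank: sample E, sample G, sample H, sample N, sample Q | the right bank: sample D, sample F]
2. Boatman goes back to the left bank with sample F.  [the left bank: sample E, sample F, sample G, sample H, sample N, sample Q | the right bank: sample D]
3. Boatman goes to the right bank with sample H and sample N.  [the left bank: sample E, sample F, sample G, sample Q | the right bank: sample D, sample H, sample N]
4. Boatman goes back to the left bank alone.  [the left bank: sample E, sample F, sample G, sample Q | the right bank: sample D, sample H, sample N]
5. Boatman goes to the right bank with sample G and sample Q.  [the left bank: sample E, sample F | the right bank: sample D, sample G, sample H, sample N, sample Q]
6. Boatman goes back to the left bank alone.  [the left bank: sample E, sample F | the right bank: sample D, sample G, sample H, sample N, sample Q]
7. Boatman goes to the right bank with sample E and sample F.  [the left bank: — | the right bank: sample D, sample E, sample F, sample G, sample H, sample N, sample Q]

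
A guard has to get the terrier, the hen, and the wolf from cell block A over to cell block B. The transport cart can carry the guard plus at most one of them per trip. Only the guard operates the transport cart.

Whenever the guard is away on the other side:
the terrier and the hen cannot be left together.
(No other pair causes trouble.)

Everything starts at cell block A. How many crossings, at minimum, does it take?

Counting alone: the guard can take at most 1 across per trip to cell block B, so moving all 3 needs at least 3 loaded trips out, with a return between consecutive ones — at least 5 crossings.
The plan below uses exactly 5 crossings, so it is optimal:
1. Guard goes to cell block B with the terrier.  [cell block A: the hen, the wolf | cell block B: the terrier]
2. Guard goes back to cell block A alone.  [cell block A: the hen, the wolf | cell block B: the terrier]
3. Guard goes to cell block B with the wolf.  [cell block A: the hen | cell block B: the terrier, the wolf]
4. Guard goes back to cell block A alone.  [cell block A: the hen | cell block B: the terrier, the wolf]
5. Guard goes to cell block B with the hen.  [cell block A: — | cell block B: the hen, the terrier, the wolf]

5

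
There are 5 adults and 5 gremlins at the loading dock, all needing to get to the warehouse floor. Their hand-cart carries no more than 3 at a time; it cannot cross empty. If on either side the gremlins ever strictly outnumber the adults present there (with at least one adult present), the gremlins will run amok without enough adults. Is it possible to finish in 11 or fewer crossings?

Yes

Yes — this plan uses 11 crossings (≤ 11):
1. 2 gremlins → the warehouse floor.  (the loading dock: 5A 3G; the warehouse floor: 0A 2G)
2. 1 gremlin ← the loading dock.  (the loading dock: 5A 4G; the warehouse floor: 0A 1G)
3. 3 gremlins → the warehouse floor.  (the loading dock: 5A 1G; the warehouse floor: 0A 4G)
4. 1 gremlin ← the loading dock.  (the loading dock: 5A 2G; the warehouse floor: 0A 3G)
5. 3 adults → the warehouse floor.  (the loading dock: 2A 2G; the warehouse floor: 3A 3G)
6. 1 adult and 1 gremlin ← the loading dock.  (the loading dock: 3A 3G; the warehouse floor: 2A 2G)
7. 3 adults → the warehouse floor.  (the loading dock: 0A 3G; the warehouse floor: 5A 2G)
8. 1 gremlin ← the loading dock.  (the loading dock: 0A 4G; the warehouse floor: 5A 1G)
9. 2 gremlins → the warehouse floor.  (the loading dock: 0A 2G; the warehouse floor: 5A 3G)
10. 1 gremlin ← the loading dock.  (the loading dock: 0A 3G; the warehouse floor: 5A 2G)
11. 3 gremlins → the warehouse floor.  (the loading dock: 0A 0G; the warehouse floor: 5A 5G)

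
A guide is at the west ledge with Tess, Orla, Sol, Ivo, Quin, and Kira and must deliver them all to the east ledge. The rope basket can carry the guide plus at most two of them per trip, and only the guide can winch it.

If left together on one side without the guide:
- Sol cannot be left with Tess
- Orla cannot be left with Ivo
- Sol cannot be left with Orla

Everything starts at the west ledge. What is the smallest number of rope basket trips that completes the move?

Counting alone: the guide can take at most 2 across per trip to the east ledge, so moving all 6 needs at least 3 loaded trips out, with a return between consecutive ones — at least 5 crossings.
The plan below uses exactly 5 crossings, so it is optimal:
1. Guide goes to the east ledge with Orla and Tess.  [the west ledge: Ivo, Kira, Quin, Sol | the east ledge: Orla, Tess]
2. Guide goes back to the west ledge alone.  [the west ledge: Ivo, Kira, Quin, Sol | the east ledge: Orla, Tess]
3. Guide goes to the east ledge with Kira and Quin.  [the west ledge: Ivo, Sol | the east ledge: Kira, Orla, Quin, Tess]
4. Guide goes back to the west ledge alone.  [the west ledge: Ivo, Sol | the east ledge: Kira, Orla, Quin, Tess]
5. Guide goes to the east ledge with Ivo and Sol.  [the west ledge: — | the east ledge: Ivo, Kira, Orla, Quin, Sol, Tess]

5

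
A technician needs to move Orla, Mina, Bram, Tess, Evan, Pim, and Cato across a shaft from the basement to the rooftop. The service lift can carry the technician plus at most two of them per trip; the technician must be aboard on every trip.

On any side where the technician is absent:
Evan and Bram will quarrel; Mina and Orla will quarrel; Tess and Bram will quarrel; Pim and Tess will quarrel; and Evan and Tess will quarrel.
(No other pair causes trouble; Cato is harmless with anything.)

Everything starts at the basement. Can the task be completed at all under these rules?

No

Whatever the first load, the items left behind include a forbidden pair without the technician. No opening move is safe, so no plan exists.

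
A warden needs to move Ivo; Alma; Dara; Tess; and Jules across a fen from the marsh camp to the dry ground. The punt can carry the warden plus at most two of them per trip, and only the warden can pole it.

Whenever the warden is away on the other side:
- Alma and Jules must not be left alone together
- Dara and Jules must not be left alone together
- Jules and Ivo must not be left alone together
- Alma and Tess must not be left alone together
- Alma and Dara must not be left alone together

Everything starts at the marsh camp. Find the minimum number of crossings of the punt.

7

Counting alone: the warden can take at most 2 across per trip to the dry ground, so moving all 5 needs at least 3 loaded trips out, with a return between consecutive ones — at least 5 crossings.
The safety rule pushes this higher. Following every safe sequence of crossings, the most of the 5 that can be at the dry ground as the punt arrives there on crossing 5 is 4 — never all 5.
So no plan with fewer than 7 crossings exists, and this one achieves 7:
1. Warden goes to the dry ground with Alma and Jules.  [the marsh camp: Dara, Ivo, Tess | the dry ground: Alma, Jules]
2. Warden goes back to the marsh camp with Alma.  [the marsh camp: Alma, Dara, Ivo, Tess | the dry ground: Jules]
3. Warden goes to the dry ground with Alma and Ivo.  [the marsh camp: Dara, Tess | the dry ground: Alma, Ivo, Jules]
4. Warden goes back to the marsh camp with Jules.  [the marsh camp: Dara, Jules, Tess | the dry ground: Alma, Ivo]
5. Warden goes to the dry ground with Dara and Tess.  [the marsh camp: Jules | the dry ground: Alma, Dara, Ivo, Tess]
6. Warden goes back to the marsh camp with Alma.  [the marsh camp: Alma, Jules | the dry ground: Dara, Ivo, Tess]
7. Warden goes to the dry ground with Alma and Jules.  [the marsh camp: — | the dry ground: Alma, Dara, Ivo, Jules, Tess]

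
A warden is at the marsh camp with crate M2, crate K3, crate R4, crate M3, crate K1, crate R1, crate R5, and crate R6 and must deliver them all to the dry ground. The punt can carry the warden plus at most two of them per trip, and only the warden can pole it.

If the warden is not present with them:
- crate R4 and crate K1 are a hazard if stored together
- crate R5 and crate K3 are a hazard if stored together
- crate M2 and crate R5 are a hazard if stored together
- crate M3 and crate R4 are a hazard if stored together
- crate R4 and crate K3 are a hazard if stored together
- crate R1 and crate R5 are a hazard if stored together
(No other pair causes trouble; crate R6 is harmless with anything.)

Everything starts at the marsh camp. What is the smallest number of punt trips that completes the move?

9

Counting alone: the warden can take at most 2 across per trip to the dry ground, so moving all 8 needs at least 4 loaded trips out, with a return between consecutive ones — at least 7 crossings.
The safety rule pushes this higher. Following every safe sequence of crossings, the most of the 8 that can be at the dry ground as the punt arrives there on crossing 7 is 6 — never all 8.
So no plan with fewer than 9 crossings exists, and this one achieves 9:
1. Warden goes to the dry ground with crate R4 and crate R5.  [the marsh camp: crate K1, crate K3, crate M2, crate M3, crate R1, crate R6 | the dry ground: crate R4, crate R5]
2. Warden goes back to the marsh camp alone.  [the marsh camp: crate K1, crate K3, crate M2, crate M3, crate R1, crate R6 | the dry ground: crate R4, crate R5]
3. Warden goes to the dry ground with crate M2 and crate R1.  [the marsh camp: crate K1, crate K3, crate M3, crate R6 | the dry ground: crate M2, crate R1, crate R4, crate R5]
4. Warden goes back to the marsh camp with crate R5.  [the marsh camp: crate K1, crate K3, crate M3, crate R5, crate R6 | the dry ground: crate M2, crate R1, crate R4]
5. Warden goes to the dry ground with crate K3 and crate M3.  [the marsh camp: crate K1, crate R5, crate R6 | the dry ground: crate K3, crate M2, crate M3, crate R1, crate R4]
6. Warden goes back to the marsh camp with crate R4.  [the marsh camp: crate K1, crate R4, crate R5, crate R6 | the dry ground: crate K3, crate M2, crate M3, crate R1]
7. Warden goes to the dry ground with crate K1 and crate R6.  [the marsh camp: crate R4, crate R5 | the dry ground: crate K1, crate K3, crate M2, crate M3, crate R1, crate R6]
8. Warden goes back to the marsh camp alone.  [the marsh camp: crate R4, crate R5 | the dry ground: crate K1, crate K3, crate M2, crate M3, crate R1, crate R6]
9. Warden goes to the dry ground with crate R4 and crate R5.  [the marsh camp: — | the dry ground: crate K1, crate K3, crate M2, crate M3, crate R1, crate R4, crate R5, crate R6]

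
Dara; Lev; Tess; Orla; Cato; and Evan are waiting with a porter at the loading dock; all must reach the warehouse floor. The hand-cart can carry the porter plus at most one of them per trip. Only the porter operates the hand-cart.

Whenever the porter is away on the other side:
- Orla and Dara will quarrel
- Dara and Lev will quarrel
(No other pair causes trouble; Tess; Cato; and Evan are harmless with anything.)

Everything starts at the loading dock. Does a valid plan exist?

Yes

1. Porter goes to the warehouse floor with Dara.  [the loading dock: Cato, Evan, Lev, Orla, Tess | the warehouse floor: Dara]
2. Porter goes back to the loading dock alone.  [the loading dock: Cato, Evan, Lev, Orla, Tess | the warehouse floor: Dara]
3. Porter goes to the warehouse floor with Lev.  [the loading dock: Cato, Evan, Orla, Tess | the warehouse floor: Dara, Lev]
4. Porter goes back to the loading dock with Dara.  [the loading dock: Cato, Dara, Evan, Orla, Tess | the warehouse floor: Lev]
5. Porter goes to the warehouse floor with Orla.  [the loading dock: Cato, Dara, Evan, Tess | the warehouse floor: Lev, Orla]
6. Porter goes back to the loading dock alone.  [the loading dock: Cato, Dara, Evan, Tess | the warehouse floor: Lev, Orla]
7. Porter goes to the warehouse floor with Tess.  [the loading dock: Cato, Dara, Evan | the warehouse floor: Lev, Orla, Tess]
8. Porter goes back to the loading dock alone.  [the loading dock: Cato, Dara, Evan | the warehouse floor: Lev, Orla, Tess]
9. Porter goes to the warehouse floor with Cato.  [the loading dock: Dara, Evan | the warehouse floor: Cato, Lev, Orla, Tess]
10. Porter goes back to the loading dock alone.  [the loading dock: Dara, Evan | the warehouse floor: Cato, Lev, Orla, Tess]
11. Porter goes to the warehouse floor with Evan.  [the loading dock: Dara | the warehouse floor: Cato, Evan, Lev, Orla, Tess]
12. Porter goes back to the loading dock alone.  [the loading dock: Dara | the warehouse floor: Cato, Evan, Lev, Orla, Tess]
13. Porter goes to the warehouse floor with Dara.  [the loading dock: — | the warehouse floor: Cato, Dara, Evan, Lev, Orla, Tess]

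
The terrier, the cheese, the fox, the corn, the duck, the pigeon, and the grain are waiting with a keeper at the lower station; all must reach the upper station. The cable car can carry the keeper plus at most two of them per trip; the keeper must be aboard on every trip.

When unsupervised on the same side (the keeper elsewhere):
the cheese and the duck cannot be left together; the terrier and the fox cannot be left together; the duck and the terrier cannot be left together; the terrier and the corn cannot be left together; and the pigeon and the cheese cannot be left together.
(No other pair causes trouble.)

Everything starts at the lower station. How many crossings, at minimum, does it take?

Counting alone: the keeper can take at most 2 across per trip to the upper station, so moving all 7 needs at least 4 loaded trips out, with a return between consecutive ones — at least 7 crossings.
The safety rule pushes this higher. Following every safe sequence of crossings, the most of the 7 that can be at the upper station as the cable car arrives there on crossing 7 is 6 — never all 7.
So no plan with fewer than 9 crossings exists, and this one achieves 9:
1. Keeper goes to the upper station with the cheese and the terrier.
2. Keeper goes back to the lower station alone.
3. Keeper goes to the upper station with the fox.
4. Keeper goes back to the lower station with the terrier.
5. Keeper goes to the upper station with the corn and the duck.
6. Keeper goes back to the lower station with the cheese.
7. Keeper goes to the upper station with the grain and the pigeon.
8. Keeper goes back to the lower station alone.
9. Keeper goes to the upper station with the cheese and the terrier.

9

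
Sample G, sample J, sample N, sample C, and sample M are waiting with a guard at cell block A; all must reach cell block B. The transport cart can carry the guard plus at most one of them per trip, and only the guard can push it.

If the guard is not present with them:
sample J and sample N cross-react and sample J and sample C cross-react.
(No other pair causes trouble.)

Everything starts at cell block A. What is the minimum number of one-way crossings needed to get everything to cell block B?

11

Counting alone: the guard can take at most 1 across per trip to cell block B, so moving all 5 needs at least 5 loaded trips out, with a return between consecutive ones — at least 9 crossings.
The safety rule pushes this higher. Following every safe sequence of crossings, the most of the 5 that can be at cell block B as the transport cart arrives there on crossing 9 is 4 — never all 5.
So no plan with fewer than 11 crossings exists, and this one achieves 11:
1. Guard goes to cell block B with sample J.  [cell block A: sample C, sample G, sample M, sample N | cell block B: sample J]
2. Guard goes back to cell block A alone.  [cell block A: sample C, sample G, sample M, sample N | cell block B: sample J]
3. Guard goes to cell block B with sample G.  [cell block A: sample C, sample M, sample N | cell block B: sample G, sample J]
4. Guard goes back to cell block A alone.  [cell block A: sample C, sample M, sample N | cell block B: sample G, sample J]
5. Guard goes to cell block B with sample N.  [cell block A: sample C, sample M | cell block B: sample G, sample J, sample N]
6. Guard goes back to cell block A with sample J.  [cell block A: sample C, sample J, sample M | cell block B: sample G, sample N]
7. Guard goes to cell block B with sample C.  [cell block A: sample J, sample M | cell block B: sample C, sample G, sample N]
8. Guard goes back to cell block A alone.  [cell block A: sample J, sample M | cell block B: sample C, sample G, sample N]
9. Guard goes to cell block B with sample M.  [cell block A: sample J | cell block B: sample C, sample G, sample M, sample N]
10. Guard goes back to cell block A alone.  [cell block A: sample J | cell block B: sample C, sample G, sample M, sample N]
11. Guard goes to cell block B with sample J.  [cell block A: — | cell block B: sample C, sample G, sample J, sample M, sample N]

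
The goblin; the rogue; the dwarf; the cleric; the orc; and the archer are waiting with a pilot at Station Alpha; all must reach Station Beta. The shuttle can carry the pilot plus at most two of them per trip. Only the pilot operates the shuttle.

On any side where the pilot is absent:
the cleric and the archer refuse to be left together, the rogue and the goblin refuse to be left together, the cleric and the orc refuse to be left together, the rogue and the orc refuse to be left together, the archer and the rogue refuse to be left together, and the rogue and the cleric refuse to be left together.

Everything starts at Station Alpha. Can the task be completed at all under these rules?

1. Pilot goes to Station Beta with the cleric and the rogue.  [Station Alpha: the archer, the dwarf, the goblin, the orc | Station Beta: the cleric, the rogue]
2. Pilot goes back to Station Alpha with the rogue.  [Station Alpha: the archer, the dwarf, the goblin, the orc, the rogue | Station Beta: the cleric]
3. Pilot goes to Station Beta with the goblin and the rogue.  [Station Alpha: the archer, the dwarf, the orc | Station Beta: the cleric, the goblin, the rogue]
4. Pilot goes back to Station Alpha with the rogue.  [Station Alpha: the archer, the dwarf, the orc, the rogue | Station Beta: the cleric, the goblin]
5. Pilot goes to Station Beta with the dwarf and the rogue.  [Station Alpha: the archer, the orc | Station Beta: the cleric, the dwarf, the goblin, the rogue]
6. Pilot goes back to Station Alpha with the rogue.  [Station Alpha: the archer, the orc, the rogue | Station Beta: the cleric, the dwarf, the goblin]
7. Pilot goes to Station Beta with the archer and the orc.  [Station Alpha: the rogue | Station Beta: the archer, the cleric, the dwarf, the goblin, the orc]
8. Pilot goes back to Station Alpha with the cleric.  [Station Alpha: the cleric, the rogue | Station Beta: the archer, the dwarf, the goblin, the orc]
9. Pilot goes to Station Beta with the cleric and the rogue.  [Station Alpha: — | Station Beta: the archer, the cleric, the dwarf, the goblin, the orc, the rogue]

Yes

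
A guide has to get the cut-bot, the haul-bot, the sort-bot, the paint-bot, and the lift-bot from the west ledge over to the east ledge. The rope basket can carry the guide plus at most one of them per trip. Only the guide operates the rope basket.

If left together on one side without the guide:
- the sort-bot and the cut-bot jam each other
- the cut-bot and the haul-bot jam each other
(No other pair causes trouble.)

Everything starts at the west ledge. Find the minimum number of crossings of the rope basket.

11

Counting alone: the guide can take at most 1 across per trip to the east ledge, so moving all 5 needs at least 5 loaded trips out, with a return between consecutive ones — at least 9 crossings.
The safety rule pushes this higher. Following every safe sequence of crossings, the most of the 5 that can be at the east ledge as the rope basket arrives there on crossing 9 is 4 — never all 5.
So no plan with fewer than 11 crossings exists, and this one achieves 11:
1. Guide goes to the east ledge with the cut-bot.
2. Guide goes back to the west ledge alone.
3. Guide goes to the east ledge with the haul-bot.
4. Guide goes back to the west ledge with the cut-bot.
5. Guide goes to the east ledge with the sort-bot.
6. Guide goes back to the west ledge alone.
7. Guide goes to the east ledge with the paint-bot.
8. Guide goes back to the west ledge alone.
9. Guide goes to the east ledge with the lift-bot.
10. Guide goes back to the west ledge alone.
11. Guide goes to the east ledge with the cut-bot.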